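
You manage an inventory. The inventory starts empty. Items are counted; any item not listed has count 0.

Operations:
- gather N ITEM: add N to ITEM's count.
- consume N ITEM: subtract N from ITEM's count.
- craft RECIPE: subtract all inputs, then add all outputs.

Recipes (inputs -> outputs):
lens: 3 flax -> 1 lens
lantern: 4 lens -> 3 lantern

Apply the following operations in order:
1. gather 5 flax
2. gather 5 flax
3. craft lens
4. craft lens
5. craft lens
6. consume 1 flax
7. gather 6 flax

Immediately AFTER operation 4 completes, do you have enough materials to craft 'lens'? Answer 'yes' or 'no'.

After 1 (gather 5 flax): flax=5
After 2 (gather 5 flax): flax=10
After 3 (craft lens): flax=7 lens=1
After 4 (craft lens): flax=4 lens=2

Answer: yes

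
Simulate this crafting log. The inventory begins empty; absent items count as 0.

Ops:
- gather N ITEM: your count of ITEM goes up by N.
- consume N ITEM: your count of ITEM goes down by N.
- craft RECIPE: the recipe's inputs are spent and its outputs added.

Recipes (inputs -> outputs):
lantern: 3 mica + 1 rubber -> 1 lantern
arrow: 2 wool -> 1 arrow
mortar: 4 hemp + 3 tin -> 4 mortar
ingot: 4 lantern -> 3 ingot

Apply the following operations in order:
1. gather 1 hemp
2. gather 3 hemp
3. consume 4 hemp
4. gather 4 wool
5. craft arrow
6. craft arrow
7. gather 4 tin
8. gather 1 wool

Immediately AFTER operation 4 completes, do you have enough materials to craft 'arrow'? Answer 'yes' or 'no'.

Answer: yes

Derivation:
After 1 (gather 1 hemp): hemp=1
After 2 (gather 3 hemp): hemp=4
After 3 (consume 4 hemp): (empty)
After 4 (gather 4 wool): wool=4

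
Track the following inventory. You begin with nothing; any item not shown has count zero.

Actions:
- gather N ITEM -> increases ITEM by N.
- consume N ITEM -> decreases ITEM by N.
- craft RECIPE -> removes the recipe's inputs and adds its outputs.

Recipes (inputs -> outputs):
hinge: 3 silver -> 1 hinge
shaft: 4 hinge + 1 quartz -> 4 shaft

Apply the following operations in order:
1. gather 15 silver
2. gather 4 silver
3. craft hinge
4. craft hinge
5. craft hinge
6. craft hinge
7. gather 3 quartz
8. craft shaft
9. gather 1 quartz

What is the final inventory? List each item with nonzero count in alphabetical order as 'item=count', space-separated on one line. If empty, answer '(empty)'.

Answer: quartz=3 shaft=4 silver=7

Derivation:
After 1 (gather 15 silver): silver=15
After 2 (gather 4 silver): silver=19
After 3 (craft hinge): hinge=1 silver=16
After 4 (craft hinge): hinge=2 silver=13
After 5 (craft hinge): hinge=3 silver=10
After 6 (craft hinge): hinge=4 silver=7
After 7 (gather 3 quartz): hinge=4 quartz=3 silver=7
After 8 (craft shaft): quartz=2 shaft=4 silver=7
After 9 (gather 1 quartz): quartz=3 shaft=4 silver=7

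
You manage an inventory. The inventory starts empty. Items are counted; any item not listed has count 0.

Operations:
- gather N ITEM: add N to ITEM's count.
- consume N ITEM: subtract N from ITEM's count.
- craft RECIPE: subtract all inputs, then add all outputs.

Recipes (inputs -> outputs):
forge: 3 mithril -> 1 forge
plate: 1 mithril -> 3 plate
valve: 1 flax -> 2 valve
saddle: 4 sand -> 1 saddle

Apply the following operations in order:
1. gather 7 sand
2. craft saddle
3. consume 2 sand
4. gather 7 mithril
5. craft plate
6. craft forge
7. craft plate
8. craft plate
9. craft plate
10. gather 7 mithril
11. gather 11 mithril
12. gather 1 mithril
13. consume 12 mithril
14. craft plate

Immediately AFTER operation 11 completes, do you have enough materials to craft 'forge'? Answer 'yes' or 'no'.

Answer: yes

Derivation:
After 1 (gather 7 sand): sand=7
After 2 (craft saddle): saddle=1 sand=3
After 3 (consume 2 sand): saddle=1 sand=1
After 4 (gather 7 mithril): mithril=7 saddle=1 sand=1
After 5 (craft plate): mithril=6 plate=3 saddle=1 sand=1
After 6 (craft forge): forge=1 mithril=3 plate=3 saddle=1 sand=1
After 7 (craft plate): forge=1 mithril=2 plate=6 saddle=1 sand=1
After 8 (craft plate): forge=1 mithril=1 plate=9 saddle=1 sand=1
After 9 (craft plate): forge=1 plate=12 saddle=1 sand=1
After 10 (gather 7 mithril): forge=1 mithril=7 plate=12 saddle=1 sand=1
After 11 (gather 11 mithril): forge=1 mithril=18 plate=12 saddle=1 sand=1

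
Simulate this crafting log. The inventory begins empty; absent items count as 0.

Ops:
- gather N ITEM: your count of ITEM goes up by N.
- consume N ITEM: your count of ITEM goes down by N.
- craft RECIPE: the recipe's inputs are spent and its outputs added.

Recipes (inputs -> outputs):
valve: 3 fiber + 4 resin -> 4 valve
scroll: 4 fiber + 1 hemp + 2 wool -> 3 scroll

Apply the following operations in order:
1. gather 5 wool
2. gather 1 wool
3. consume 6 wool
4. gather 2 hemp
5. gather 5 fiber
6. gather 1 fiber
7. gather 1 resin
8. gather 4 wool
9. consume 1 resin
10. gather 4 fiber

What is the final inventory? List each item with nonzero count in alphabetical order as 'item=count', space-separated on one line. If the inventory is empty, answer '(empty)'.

Answer: fiber=10 hemp=2 wool=4

Derivation:
After 1 (gather 5 wool): wool=5
After 2 (gather 1 wool): wool=6
After 3 (consume 6 wool): (empty)
After 4 (gather 2 hemp): hemp=2
After 5 (gather 5 fiber): fiber=5 hemp=2
After 6 (gather 1 fiber): fiber=6 hemp=2
After 7 (gather 1 resin): fiber=6 hemp=2 resin=1
After 8 (gather 4 wool): fiber=6 hemp=2 resin=1 wool=4
After 9 (consume 1 resin): fiber=6 hemp=2 wool=4
After 10 (gather 4 fiber): fiber=10 hemp=2 wool=4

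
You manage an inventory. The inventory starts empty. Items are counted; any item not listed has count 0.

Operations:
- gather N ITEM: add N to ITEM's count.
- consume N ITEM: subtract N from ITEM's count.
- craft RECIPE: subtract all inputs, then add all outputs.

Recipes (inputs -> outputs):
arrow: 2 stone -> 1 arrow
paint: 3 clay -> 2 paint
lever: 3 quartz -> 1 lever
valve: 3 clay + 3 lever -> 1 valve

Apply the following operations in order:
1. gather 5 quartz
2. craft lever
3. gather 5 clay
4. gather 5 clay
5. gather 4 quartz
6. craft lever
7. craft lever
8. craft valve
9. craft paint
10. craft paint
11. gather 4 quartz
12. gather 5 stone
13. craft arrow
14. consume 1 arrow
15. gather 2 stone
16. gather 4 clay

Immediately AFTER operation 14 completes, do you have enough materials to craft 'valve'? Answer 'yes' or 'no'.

Answer: no

Derivation:
After 1 (gather 5 quartz): quartz=5
After 2 (craft lever): lever=1 quartz=2
After 3 (gather 5 clay): clay=5 lever=1 quartz=2
After 4 (gather 5 clay): clay=10 lever=1 quartz=2
After 5 (gather 4 quartz): clay=10 lever=1 quartz=6
After 6 (craft lever): clay=10 lever=2 quartz=3
After 7 (craft lever): clay=10 lever=3
After 8 (craft valve): clay=7 valve=1
After 9 (craft paint): clay=4 paint=2 valve=1
After 10 (craft paint): clay=1 paint=4 valve=1
After 11 (gather 4 quartz): clay=1 paint=4 quartz=4 valve=1
After 12 (gather 5 stone): clay=1 paint=4 quartz=4 stone=5 valve=1
After 13 (craft arrow): arrow=1 clay=1 paint=4 quartz=4 stone=3 valve=1
After 14 (consume 1 arrow): clay=1 paint=4 quartz=4 stone=3 valve=1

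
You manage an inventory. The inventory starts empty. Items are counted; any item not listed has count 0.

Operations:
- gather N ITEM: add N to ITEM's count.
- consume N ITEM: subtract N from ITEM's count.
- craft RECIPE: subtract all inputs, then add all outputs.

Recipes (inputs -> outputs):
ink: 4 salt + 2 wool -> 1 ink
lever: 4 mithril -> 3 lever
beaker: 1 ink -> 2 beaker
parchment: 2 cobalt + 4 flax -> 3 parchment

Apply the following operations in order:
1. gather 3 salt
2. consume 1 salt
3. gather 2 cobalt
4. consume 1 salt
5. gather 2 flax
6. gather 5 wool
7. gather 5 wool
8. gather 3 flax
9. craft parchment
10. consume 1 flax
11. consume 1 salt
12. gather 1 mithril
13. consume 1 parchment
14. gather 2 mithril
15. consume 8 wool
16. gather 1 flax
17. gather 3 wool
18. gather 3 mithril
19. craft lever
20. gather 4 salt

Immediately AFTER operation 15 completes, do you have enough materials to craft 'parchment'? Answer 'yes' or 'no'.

Answer: no

Derivation:
After 1 (gather 3 salt): salt=3
After 2 (consume 1 salt): salt=2
After 3 (gather 2 cobalt): cobalt=2 salt=2
After 4 (consume 1 salt): cobalt=2 salt=1
After 5 (gather 2 flax): cobalt=2 flax=2 salt=1
After 6 (gather 5 wool): cobalt=2 flax=2 salt=1 wool=5
After 7 (gather 5 wool): cobalt=2 flax=2 salt=1 wool=10
After 8 (gather 3 flax): cobalt=2 flax=5 salt=1 wool=10
After 9 (craft parchment): flax=1 parchment=3 salt=1 wool=10
After 10 (consume 1 flax): parchment=3 salt=1 wool=10
After 11 (consume 1 salt): parchment=3 wool=10
After 12 (gather 1 mithril): mithril=1 parchment=3 wool=10
After 13 (consume 1 parchment): mithril=1 parchment=2 wool=10
After 14 (gather 2 mithril): mithril=3 parchment=2 wool=10
After 15 (consume 8 wool): mithril=3 parchment=2 wool=2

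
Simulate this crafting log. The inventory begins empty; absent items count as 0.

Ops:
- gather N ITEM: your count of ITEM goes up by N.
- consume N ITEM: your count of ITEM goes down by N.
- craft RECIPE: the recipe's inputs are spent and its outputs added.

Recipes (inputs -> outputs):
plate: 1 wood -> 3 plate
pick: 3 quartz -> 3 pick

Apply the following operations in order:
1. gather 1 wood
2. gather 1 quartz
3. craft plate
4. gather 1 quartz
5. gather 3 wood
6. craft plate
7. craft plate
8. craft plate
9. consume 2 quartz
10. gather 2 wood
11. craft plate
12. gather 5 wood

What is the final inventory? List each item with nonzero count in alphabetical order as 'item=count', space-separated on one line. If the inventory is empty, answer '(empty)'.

Answer: plate=15 wood=6

Derivation:
After 1 (gather 1 wood): wood=1
After 2 (gather 1 quartz): quartz=1 wood=1
After 3 (craft plate): plate=3 quartz=1
After 4 (gather 1 quartz): plate=3 quartz=2
After 5 (gather 3 wood): plate=3 quartz=2 wood=3
After 6 (craft plate): plate=6 quartz=2 wood=2
After 7 (craft plate): plate=9 quartz=2 wood=1
After 8 (craft plate): plate=12 quartz=2
After 9 (consume 2 quartz): plate=12
After 10 (gather 2 wood): plate=12 wood=2
After 11 (craft plate): plate=15 wood=1
After 12 (gather 5 wood): plate=15 wood=6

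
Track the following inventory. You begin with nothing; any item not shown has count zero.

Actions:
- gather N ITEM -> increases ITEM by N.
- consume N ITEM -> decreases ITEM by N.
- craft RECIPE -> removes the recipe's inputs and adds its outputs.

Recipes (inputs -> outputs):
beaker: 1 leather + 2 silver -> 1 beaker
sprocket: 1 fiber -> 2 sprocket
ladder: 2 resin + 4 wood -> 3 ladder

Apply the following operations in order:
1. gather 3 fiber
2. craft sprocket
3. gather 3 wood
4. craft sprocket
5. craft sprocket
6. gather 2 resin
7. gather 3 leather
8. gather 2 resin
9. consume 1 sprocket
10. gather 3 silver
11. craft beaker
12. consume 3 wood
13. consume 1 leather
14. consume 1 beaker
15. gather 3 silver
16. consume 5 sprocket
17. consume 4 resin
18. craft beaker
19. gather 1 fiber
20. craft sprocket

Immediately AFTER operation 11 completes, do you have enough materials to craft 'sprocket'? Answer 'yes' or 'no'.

After 1 (gather 3 fiber): fiber=3
After 2 (craft sprocket): fiber=2 sprocket=2
After 3 (gather 3 wood): fiber=2 sprocket=2 wood=3
After 4 (craft sprocket): fiber=1 sprocket=4 wood=3
After 5 (craft sprocket): sprocket=6 wood=3
After 6 (gather 2 resin): resin=2 sprocket=6 wood=3
After 7 (gather 3 leather): leather=3 resin=2 sprocket=6 wood=3
After 8 (gather 2 resin): leather=3 resin=4 sprocket=6 wood=3
After 9 (consume 1 sprocket): leather=3 resin=4 sprocket=5 wood=3
After 10 (gather 3 silver): leather=3 resin=4 silver=3 sprocket=5 wood=3
After 11 (craft beaker): beaker=1 leather=2 resin=4 silver=1 sprocket=5 wood=3

Answer: no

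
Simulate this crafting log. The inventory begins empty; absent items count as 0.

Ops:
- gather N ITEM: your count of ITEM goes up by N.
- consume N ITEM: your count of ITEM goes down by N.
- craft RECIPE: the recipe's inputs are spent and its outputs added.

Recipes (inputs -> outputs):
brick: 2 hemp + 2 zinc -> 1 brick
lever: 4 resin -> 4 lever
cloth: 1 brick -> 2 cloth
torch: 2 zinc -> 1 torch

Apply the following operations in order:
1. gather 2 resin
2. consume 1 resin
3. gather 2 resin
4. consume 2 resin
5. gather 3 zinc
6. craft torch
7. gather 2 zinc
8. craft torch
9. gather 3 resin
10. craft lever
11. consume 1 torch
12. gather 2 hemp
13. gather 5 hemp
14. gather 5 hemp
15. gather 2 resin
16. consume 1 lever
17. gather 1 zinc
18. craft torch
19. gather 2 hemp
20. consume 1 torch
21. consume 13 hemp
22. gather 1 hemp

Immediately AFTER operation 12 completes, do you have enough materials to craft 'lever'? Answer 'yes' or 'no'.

Answer: no

Derivation:
After 1 (gather 2 resin): resin=2
After 2 (consume 1 resin): resin=1
After 3 (gather 2 resin): resin=3
After 4 (consume 2 resin): resin=1
After 5 (gather 3 zinc): resin=1 zinc=3
After 6 (craft torch): resin=1 torch=1 zinc=1
After 7 (gather 2 zinc): resin=1 torch=1 zinc=3
After 8 (craft torch): resin=1 torch=2 zinc=1
After 9 (gather 3 resin): resin=4 torch=2 zinc=1
After 10 (craft lever): lever=4 torch=2 zinc=1
After 11 (consume 1 torch): lever=4 torch=1 zinc=1
After 12 (gather 2 hemp): hemp=2 lever=4 torch=1 zinc=1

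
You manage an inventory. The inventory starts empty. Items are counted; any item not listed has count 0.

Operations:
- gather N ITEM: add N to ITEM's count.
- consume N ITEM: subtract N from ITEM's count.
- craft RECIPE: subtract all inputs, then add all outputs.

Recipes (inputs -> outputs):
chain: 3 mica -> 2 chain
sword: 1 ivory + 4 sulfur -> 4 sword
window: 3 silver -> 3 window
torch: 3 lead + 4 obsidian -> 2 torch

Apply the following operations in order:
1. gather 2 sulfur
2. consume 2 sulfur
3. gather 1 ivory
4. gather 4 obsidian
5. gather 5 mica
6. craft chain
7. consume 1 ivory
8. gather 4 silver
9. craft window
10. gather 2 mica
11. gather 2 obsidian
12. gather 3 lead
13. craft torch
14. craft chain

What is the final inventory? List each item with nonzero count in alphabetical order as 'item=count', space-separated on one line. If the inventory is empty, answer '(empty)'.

After 1 (gather 2 sulfur): sulfur=2
After 2 (consume 2 sulfur): (empty)
After 3 (gather 1 ivory): ivory=1
After 4 (gather 4 obsidian): ivory=1 obsidian=4
After 5 (gather 5 mica): ivory=1 mica=5 obsidian=4
After 6 (craft chain): chain=2 ivory=1 mica=2 obsidian=4
After 7 (consume 1 ivory): chain=2 mica=2 obsidian=4
After 8 (gather 4 silver): chain=2 mica=2 obsidian=4 silver=4
After 9 (craft window): chain=2 mica=2 obsidian=4 silver=1 window=3
After 10 (gather 2 mica): chain=2 mica=4 obsidian=4 silver=1 window=3
After 11 (gather 2 obsidian): chain=2 mica=4 obsidian=6 silver=1 window=3
After 12 (gather 3 lead): chain=2 lead=3 mica=4 obsidian=6 silver=1 window=3
After 13 (craft torch): chain=2 mica=4 obsidian=2 silver=1 torch=2 window=3
After 14 (craft chain): chain=4 mica=1 obsidian=2 silver=1 torch=2 window=3

Answer: chain=4 mica=1 obsidian=2 silver=1 torch=2 window=3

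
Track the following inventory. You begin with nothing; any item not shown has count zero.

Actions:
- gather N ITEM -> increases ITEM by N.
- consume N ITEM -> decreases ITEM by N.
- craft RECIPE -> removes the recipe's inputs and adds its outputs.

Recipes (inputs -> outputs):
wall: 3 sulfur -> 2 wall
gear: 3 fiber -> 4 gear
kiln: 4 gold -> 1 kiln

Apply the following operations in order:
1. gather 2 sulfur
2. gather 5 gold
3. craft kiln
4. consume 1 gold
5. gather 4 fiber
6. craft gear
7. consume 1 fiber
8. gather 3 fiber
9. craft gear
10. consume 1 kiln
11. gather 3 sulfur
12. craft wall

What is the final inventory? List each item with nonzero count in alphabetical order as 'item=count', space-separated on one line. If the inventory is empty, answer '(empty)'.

After 1 (gather 2 sulfur): sulfur=2
After 2 (gather 5 gold): gold=5 sulfur=2
After 3 (craft kiln): gold=1 kiln=1 sulfur=2
After 4 (consume 1 gold): kiln=1 sulfur=2
After 5 (gather 4 fiber): fiber=4 kiln=1 sulfur=2
After 6 (craft gear): fiber=1 gear=4 kiln=1 sulfur=2
After 7 (consume 1 fiber): gear=4 kiln=1 sulfur=2
After 8 (gather 3 fiber): fiber=3 gear=4 kiln=1 sulfur=2
After 9 (craft gear): gear=8 kiln=1 sulfur=2
After 10 (consume 1 kiln): gear=8 sulfur=2
After 11 (gather 3 sulfur): gear=8 sulfur=5
After 12 (craft wall): gear=8 sulfur=2 wall=2

Answer: gear=8 sulfur=2 wall=2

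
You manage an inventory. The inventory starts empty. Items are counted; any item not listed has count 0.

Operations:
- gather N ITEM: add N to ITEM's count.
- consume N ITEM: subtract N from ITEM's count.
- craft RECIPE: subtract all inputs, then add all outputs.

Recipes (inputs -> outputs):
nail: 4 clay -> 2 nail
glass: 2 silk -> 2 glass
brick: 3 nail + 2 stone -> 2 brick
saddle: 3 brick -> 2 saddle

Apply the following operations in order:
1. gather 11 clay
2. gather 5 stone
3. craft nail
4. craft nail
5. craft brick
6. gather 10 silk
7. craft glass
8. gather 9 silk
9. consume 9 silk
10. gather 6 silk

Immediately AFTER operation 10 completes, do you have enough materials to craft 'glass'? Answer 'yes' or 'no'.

After 1 (gather 11 clay): clay=11
After 2 (gather 5 stone): clay=11 stone=5
After 3 (craft nail): clay=7 nail=2 stone=5
After 4 (craft nail): clay=3 nail=4 stone=5
After 5 (craft brick): brick=2 clay=3 nail=1 stone=3
After 6 (gather 10 silk): brick=2 clay=3 nail=1 silk=10 stone=3
After 7 (craft glass): brick=2 clay=3 glass=2 nail=1 silk=8 stone=3
After 8 (gather 9 silk): brick=2 clay=3 glass=2 nail=1 silk=17 stone=3
After 9 (consume 9 silk): brick=2 clay=3 glass=2 nail=1 silk=8 stone=3
After 10 (gather 6 silk): brick=2 clay=3 glass=2 nail=1 silk=14 stone=3

Answer: yes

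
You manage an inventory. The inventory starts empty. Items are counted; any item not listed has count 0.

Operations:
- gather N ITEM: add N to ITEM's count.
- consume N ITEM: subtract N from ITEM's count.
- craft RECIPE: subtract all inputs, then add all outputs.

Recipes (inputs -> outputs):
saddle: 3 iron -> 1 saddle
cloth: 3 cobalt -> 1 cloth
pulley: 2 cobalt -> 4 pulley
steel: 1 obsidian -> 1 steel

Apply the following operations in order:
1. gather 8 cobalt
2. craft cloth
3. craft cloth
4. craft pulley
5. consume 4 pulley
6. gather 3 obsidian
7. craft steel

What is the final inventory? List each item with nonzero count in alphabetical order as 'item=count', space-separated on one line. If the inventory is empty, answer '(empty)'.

Answer: cloth=2 obsidian=2 steel=1

Derivation:
After 1 (gather 8 cobalt): cobalt=8
After 2 (craft cloth): cloth=1 cobalt=5
After 3 (craft cloth): cloth=2 cobalt=2
After 4 (craft pulley): cloth=2 pulley=4
After 5 (consume 4 pulley): cloth=2
After 6 (gather 3 obsidian): cloth=2 obsidian=3
After 7 (craft steel): cloth=2 obsidian=2 steel=1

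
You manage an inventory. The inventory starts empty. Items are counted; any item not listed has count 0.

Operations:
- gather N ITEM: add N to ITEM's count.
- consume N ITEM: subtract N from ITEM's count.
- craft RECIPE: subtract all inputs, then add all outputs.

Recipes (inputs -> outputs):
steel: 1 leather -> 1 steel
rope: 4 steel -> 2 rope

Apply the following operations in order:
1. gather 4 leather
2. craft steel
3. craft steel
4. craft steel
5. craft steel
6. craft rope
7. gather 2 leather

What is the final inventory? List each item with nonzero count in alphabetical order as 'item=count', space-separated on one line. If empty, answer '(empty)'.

After 1 (gather 4 leather): leather=4
After 2 (craft steel): leather=3 steel=1
After 3 (craft steel): leather=2 steel=2
After 4 (craft steel): leather=1 steel=3
After 5 (craft steel): steel=4
After 6 (craft rope): rope=2
After 7 (gather 2 leather): leather=2 rope=2

Answer: leather=2 rope=2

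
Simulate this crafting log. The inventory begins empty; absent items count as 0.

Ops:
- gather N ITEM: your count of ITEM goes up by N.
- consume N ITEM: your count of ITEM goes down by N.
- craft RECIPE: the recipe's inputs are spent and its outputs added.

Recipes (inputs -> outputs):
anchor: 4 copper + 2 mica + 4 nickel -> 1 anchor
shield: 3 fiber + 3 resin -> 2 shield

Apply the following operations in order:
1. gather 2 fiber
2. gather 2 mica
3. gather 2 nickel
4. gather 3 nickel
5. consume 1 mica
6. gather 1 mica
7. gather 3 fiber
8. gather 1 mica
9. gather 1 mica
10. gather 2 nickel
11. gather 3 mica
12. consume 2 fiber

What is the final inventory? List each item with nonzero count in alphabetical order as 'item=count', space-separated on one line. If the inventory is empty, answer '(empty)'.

After 1 (gather 2 fiber): fiber=2
After 2 (gather 2 mica): fiber=2 mica=2
After 3 (gather 2 nickel): fiber=2 mica=2 nickel=2
After 4 (gather 3 nickel): fiber=2 mica=2 nickel=5
After 5 (consume 1 mica): fiber=2 mica=1 nickel=5
After 6 (gather 1 mica): fiber=2 mica=2 nickel=5
After 7 (gather 3 fiber): fiber=5 mica=2 nickel=5
After 8 (gather 1 mica): fiber=5 mica=3 nickel=5
After 9 (gather 1 mica): fiber=5 mica=4 nickel=5
After 10 (gather 2 nickel): fiber=5 mica=4 nickel=7
After 11 (gather 3 mica): fiber=5 mica=7 nickel=7
After 12 (consume 2 fiber): fiber=3 mica=7 nickel=7

Answer: fiber=3 mica=7 nickel=7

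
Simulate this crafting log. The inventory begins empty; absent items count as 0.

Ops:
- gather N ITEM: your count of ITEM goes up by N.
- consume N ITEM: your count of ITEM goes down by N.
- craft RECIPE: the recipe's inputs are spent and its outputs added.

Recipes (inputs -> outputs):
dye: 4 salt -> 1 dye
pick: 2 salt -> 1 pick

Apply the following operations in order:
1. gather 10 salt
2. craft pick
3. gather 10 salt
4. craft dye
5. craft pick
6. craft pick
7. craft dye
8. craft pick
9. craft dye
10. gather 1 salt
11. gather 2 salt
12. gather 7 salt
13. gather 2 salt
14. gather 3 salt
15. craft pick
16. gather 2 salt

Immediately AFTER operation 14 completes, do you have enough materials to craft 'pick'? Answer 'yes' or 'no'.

After 1 (gather 10 salt): salt=10
After 2 (craft pick): pick=1 salt=8
After 3 (gather 10 salt): pick=1 salt=18
After 4 (craft dye): dye=1 pick=1 salt=14
After 5 (craft pick): dye=1 pick=2 salt=12
After 6 (craft pick): dye=1 pick=3 salt=10
After 7 (craft dye): dye=2 pick=3 salt=6
After 8 (craft pick): dye=2 pick=4 salt=4
After 9 (craft dye): dye=3 pick=4
After 10 (gather 1 salt): dye=3 pick=4 salt=1
After 11 (gather 2 salt): dye=3 pick=4 salt=3
After 12 (gather 7 salt): dye=3 pick=4 salt=10
After 13 (gather 2 salt): dye=3 pick=4 salt=12
After 14 (gather 3 salt): dye=3 pick=4 salt=15

Answer: yes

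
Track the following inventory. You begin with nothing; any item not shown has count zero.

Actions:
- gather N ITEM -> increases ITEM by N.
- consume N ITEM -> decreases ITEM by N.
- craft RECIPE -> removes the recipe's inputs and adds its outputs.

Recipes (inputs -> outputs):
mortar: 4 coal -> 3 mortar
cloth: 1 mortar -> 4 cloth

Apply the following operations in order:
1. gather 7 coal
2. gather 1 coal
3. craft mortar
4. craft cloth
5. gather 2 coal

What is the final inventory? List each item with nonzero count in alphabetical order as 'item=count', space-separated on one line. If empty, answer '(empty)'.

After 1 (gather 7 coal): coal=7
After 2 (gather 1 coal): coal=8
After 3 (craft mortar): coal=4 mortar=3
After 4 (craft cloth): cloth=4 coal=4 mortar=2
After 5 (gather 2 coal): cloth=4 coal=6 mortar=2

Answer: cloth=4 coal=6 mortar=2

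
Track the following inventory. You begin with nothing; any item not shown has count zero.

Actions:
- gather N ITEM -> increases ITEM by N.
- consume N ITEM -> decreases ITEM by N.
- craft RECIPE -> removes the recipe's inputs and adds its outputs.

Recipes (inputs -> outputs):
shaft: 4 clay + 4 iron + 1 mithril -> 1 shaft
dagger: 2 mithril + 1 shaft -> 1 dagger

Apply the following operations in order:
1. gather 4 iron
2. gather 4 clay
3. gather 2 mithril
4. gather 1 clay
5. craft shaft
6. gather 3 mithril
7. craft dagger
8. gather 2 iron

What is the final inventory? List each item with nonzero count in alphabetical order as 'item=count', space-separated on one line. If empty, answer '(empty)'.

Answer: clay=1 dagger=1 iron=2 mithril=2

Derivation:
After 1 (gather 4 iron): iron=4
After 2 (gather 4 clay): clay=4 iron=4
After 3 (gather 2 mithril): clay=4 iron=4 mithril=2
After 4 (gather 1 clay): clay=5 iron=4 mithril=2
After 5 (craft shaft): clay=1 mithril=1 shaft=1
After 6 (gather 3 mithril): clay=1 mithril=4 shaft=1
After 7 (craft dagger): clay=1 dagger=1 mithril=2
After 8 (gather 2 iron): clay=1 dagger=1 iron=2 mithril=2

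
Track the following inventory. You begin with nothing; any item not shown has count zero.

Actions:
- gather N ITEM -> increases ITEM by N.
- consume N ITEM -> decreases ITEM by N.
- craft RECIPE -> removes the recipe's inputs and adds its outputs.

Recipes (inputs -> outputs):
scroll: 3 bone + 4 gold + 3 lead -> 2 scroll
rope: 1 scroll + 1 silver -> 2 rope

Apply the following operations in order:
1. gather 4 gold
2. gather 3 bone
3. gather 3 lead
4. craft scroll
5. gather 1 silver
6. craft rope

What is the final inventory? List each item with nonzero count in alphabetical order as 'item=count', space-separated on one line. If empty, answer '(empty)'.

Answer: rope=2 scroll=1

Derivation:
After 1 (gather 4 gold): gold=4
After 2 (gather 3 bone): bone=3 gold=4
After 3 (gather 3 lead): bone=3 gold=4 lead=3
After 4 (craft scroll): scroll=2
After 5 (gather 1 silver): scroll=2 silver=1
After 6 (craft rope): rope=2 scroll=1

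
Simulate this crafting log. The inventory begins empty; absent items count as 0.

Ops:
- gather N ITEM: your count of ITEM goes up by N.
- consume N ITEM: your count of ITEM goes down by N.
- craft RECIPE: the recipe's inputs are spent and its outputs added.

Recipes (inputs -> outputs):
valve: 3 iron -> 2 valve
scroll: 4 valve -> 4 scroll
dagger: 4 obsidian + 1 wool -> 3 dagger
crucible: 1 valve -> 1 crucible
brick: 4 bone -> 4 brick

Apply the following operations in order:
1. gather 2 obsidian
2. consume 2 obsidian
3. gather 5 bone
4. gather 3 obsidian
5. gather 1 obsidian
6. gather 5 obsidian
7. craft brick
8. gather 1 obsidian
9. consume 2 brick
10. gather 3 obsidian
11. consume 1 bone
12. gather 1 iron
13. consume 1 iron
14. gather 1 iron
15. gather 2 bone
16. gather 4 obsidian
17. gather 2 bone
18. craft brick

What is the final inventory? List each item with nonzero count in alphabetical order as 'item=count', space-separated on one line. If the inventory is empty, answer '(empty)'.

After 1 (gather 2 obsidian): obsidian=2
After 2 (consume 2 obsidian): (empty)
After 3 (gather 5 bone): bone=5
After 4 (gather 3 obsidian): bone=5 obsidian=3
After 5 (gather 1 obsidian): bone=5 obsidian=4
After 6 (gather 5 obsidian): bone=5 obsidian=9
After 7 (craft brick): bone=1 brick=4 obsidian=9
After 8 (gather 1 obsidian): bone=1 brick=4 obsidian=10
After 9 (consume 2 brick): bone=1 brick=2 obsidian=10
After 10 (gather 3 obsidian): bone=1 brick=2 obsidian=13
After 11 (consume 1 bone): brick=2 obsidian=13
After 12 (gather 1 iron): brick=2 iron=1 obsidian=13
After 13 (consume 1 iron): brick=2 obsidian=13
After 14 (gather 1 iron): brick=2 iron=1 obsidian=13
After 15 (gather 2 bone): bone=2 brick=2 iron=1 obsidian=13
After 16 (gather 4 obsidian): bone=2 brick=2 iron=1 obsidian=17
After 17 (gather 2 bone): bone=4 brick=2 iron=1 obsidian=17
After 18 (craft brick): brick=6 iron=1 obsidian=17

Answer: brick=6 iron=1 obsidian=17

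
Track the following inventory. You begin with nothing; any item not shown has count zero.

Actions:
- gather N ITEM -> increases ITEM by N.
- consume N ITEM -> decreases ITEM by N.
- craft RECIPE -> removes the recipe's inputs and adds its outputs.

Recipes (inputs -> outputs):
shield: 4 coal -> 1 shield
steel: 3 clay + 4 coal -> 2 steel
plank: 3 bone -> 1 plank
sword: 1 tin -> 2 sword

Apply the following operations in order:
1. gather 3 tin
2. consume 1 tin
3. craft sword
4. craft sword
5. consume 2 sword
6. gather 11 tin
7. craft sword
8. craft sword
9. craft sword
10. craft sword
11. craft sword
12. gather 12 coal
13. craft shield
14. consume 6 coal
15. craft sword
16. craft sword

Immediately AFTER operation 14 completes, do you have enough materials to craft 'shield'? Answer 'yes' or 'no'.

After 1 (gather 3 tin): tin=3
After 2 (consume 1 tin): tin=2
After 3 (craft sword): sword=2 tin=1
After 4 (craft sword): sword=4
After 5 (consume 2 sword): sword=2
After 6 (gather 11 tin): sword=2 tin=11
After 7 (craft sword): sword=4 tin=10
After 8 (craft sword): sword=6 tin=9
After 9 (craft sword): sword=8 tin=8
After 10 (craft sword): sword=10 tin=7
After 11 (craft sword): sword=12 tin=6
After 12 (gather 12 coal): coal=12 sword=12 tin=6
After 13 (craft shield): coal=8 shield=1 sword=12 tin=6
After 14 (consume 6 coal): coal=2 shield=1 sword=12 tin=6

Answer: no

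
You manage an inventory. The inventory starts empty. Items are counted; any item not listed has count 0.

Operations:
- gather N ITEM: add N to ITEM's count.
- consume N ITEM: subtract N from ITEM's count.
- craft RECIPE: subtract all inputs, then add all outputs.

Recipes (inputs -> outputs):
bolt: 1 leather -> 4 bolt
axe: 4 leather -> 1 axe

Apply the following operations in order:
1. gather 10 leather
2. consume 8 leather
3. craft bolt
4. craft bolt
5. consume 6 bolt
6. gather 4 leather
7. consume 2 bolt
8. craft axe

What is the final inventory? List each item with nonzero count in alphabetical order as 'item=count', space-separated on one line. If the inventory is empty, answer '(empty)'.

Answer: axe=1

Derivation:
After 1 (gather 10 leather): leather=10
After 2 (consume 8 leather): leather=2
After 3 (craft bolt): bolt=4 leather=1
After 4 (craft bolt): bolt=8
After 5 (consume 6 bolt): bolt=2
After 6 (gather 4 leather): bolt=2 leather=4
After 7 (consume 2 bolt): leather=4
After 8 (craft axe): axe=1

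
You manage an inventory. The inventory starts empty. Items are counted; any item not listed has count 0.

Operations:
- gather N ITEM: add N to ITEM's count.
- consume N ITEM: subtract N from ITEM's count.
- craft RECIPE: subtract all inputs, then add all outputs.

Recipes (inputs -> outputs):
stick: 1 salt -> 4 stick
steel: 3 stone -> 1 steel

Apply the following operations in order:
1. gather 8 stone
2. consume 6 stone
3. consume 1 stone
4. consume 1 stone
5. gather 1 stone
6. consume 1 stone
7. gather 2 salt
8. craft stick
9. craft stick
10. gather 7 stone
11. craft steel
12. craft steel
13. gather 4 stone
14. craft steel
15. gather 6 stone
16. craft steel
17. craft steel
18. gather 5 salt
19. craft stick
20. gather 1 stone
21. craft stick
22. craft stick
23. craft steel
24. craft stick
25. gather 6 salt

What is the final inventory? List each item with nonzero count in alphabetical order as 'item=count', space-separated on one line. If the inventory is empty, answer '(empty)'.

After 1 (gather 8 stone): stone=8
After 2 (consume 6 stone): stone=2
After 3 (consume 1 stone): stone=1
After 4 (consume 1 stone): (empty)
After 5 (gather 1 stone): stone=1
After 6 (consume 1 stone): (empty)
After 7 (gather 2 salt): salt=2
After 8 (craft stick): salt=1 stick=4
After 9 (craft stick): stick=8
After 10 (gather 7 stone): stick=8 stone=7
After 11 (craft steel): steel=1 stick=8 stone=4
After 12 (craft steel): steel=2 stick=8 stone=1
After 13 (gather 4 stone): steel=2 stick=8 stone=5
After 14 (craft steel): steel=3 stick=8 stone=2
After 15 (gather 6 stone): steel=3 stick=8 stone=8
After 16 (craft steel): steel=4 stick=8 stone=5
After 17 (craft steel): steel=5 stick=8 stone=2
After 18 (gather 5 salt): salt=5 steel=5 stick=8 stone=2
After 19 (craft stick): salt=4 steel=5 stick=12 stone=2
After 20 (gather 1 stone): salt=4 steel=5 stick=12 stone=3
After 21 (craft stick): salt=3 steel=5 stick=16 stone=3
After 22 (craft stick): salt=2 steel=5 stick=20 stone=3
After 23 (craft steel): salt=2 steel=6 stick=20
After 24 (craft stick): salt=1 steel=6 stick=24
After 25 (gather 6 salt): salt=7 steel=6 stick=24

Answer: salt=7 steel=6 stick=24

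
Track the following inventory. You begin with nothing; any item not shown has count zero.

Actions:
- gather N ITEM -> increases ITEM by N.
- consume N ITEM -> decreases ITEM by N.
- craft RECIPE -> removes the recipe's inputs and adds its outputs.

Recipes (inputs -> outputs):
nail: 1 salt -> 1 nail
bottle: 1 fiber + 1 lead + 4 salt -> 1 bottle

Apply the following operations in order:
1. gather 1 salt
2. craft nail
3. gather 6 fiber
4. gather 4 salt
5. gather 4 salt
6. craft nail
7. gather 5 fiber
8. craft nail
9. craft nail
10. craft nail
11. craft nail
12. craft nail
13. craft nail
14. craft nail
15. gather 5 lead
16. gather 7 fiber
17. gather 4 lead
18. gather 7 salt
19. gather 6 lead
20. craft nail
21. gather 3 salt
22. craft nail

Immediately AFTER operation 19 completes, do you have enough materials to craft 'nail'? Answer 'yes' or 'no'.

Answer: yes

Derivation:
After 1 (gather 1 salt): salt=1
After 2 (craft nail): nail=1
After 3 (gather 6 fiber): fiber=6 nail=1
After 4 (gather 4 salt): fiber=6 nail=1 salt=4
After 5 (gather 4 salt): fiber=6 nail=1 salt=8
After 6 (craft nail): fiber=6 nail=2 salt=7
After 7 (gather 5 fiber): fiber=11 nail=2 salt=7
After 8 (craft nail): fiber=11 nail=3 salt=6
After 9 (craft nail): fiber=11 nail=4 salt=5
After 10 (craft nail): fiber=11 nail=5 salt=4
After 11 (craft nail): fiber=11 nail=6 salt=3
After 12 (craft nail): fiber=11 nail=7 salt=2
After 13 (craft nail): fiber=11 nail=8 salt=1
After 14 (craft nail): fiber=11 nail=9
After 15 (gather 5 lead): fiber=11 lead=5 nail=9
After 16 (gather 7 fiber): fiber=18 lead=5 nail=9
After 17 (gather 4 lead): fiber=18 lead=9 nail=9
After 18 (gather 7 salt): fiber=18 lead=9 nail=9 salt=7
After 19 (gather 6 lead): fiber=18 lead=15 nail=9 salt=7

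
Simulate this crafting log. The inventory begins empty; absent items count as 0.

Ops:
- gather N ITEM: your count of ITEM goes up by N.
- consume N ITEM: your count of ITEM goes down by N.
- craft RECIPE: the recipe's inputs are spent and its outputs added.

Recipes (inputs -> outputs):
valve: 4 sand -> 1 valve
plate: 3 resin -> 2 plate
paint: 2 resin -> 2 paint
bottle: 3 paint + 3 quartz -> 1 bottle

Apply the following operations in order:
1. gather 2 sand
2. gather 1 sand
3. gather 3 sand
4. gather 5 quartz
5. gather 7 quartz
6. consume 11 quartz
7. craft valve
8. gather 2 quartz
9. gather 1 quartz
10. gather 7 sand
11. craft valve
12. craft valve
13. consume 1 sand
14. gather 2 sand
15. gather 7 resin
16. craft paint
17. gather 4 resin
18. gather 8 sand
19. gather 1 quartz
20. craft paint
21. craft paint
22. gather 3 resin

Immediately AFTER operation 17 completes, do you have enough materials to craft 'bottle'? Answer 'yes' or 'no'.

After 1 (gather 2 sand): sand=2
After 2 (gather 1 sand): sand=3
After 3 (gather 3 sand): sand=6
After 4 (gather 5 quartz): quartz=5 sand=6
After 5 (gather 7 quartz): quartz=12 sand=6
After 6 (consume 11 quartz): quartz=1 sand=6
After 7 (craft valve): quartz=1 sand=2 valve=1
After 8 (gather 2 quartz): quartz=3 sand=2 valve=1
After 9 (gather 1 quartz): quartz=4 sand=2 valve=1
After 10 (gather 7 sand): quartz=4 sand=9 valve=1
After 11 (craft valve): quartz=4 sand=5 valve=2
After 12 (craft valve): quartz=4 sand=1 valve=3
After 13 (consume 1 sand): quartz=4 valve=3
After 14 (gather 2 sand): quartz=4 sand=2 valve=3
After 15 (gather 7 resin): quartz=4 resin=7 sand=2 valve=3
After 16 (craft paint): paint=2 quartz=4 resin=5 sand=2 valve=3
After 17 (gather 4 resin): paint=2 quartz=4 resin=9 sand=2 valve=3

Answer: no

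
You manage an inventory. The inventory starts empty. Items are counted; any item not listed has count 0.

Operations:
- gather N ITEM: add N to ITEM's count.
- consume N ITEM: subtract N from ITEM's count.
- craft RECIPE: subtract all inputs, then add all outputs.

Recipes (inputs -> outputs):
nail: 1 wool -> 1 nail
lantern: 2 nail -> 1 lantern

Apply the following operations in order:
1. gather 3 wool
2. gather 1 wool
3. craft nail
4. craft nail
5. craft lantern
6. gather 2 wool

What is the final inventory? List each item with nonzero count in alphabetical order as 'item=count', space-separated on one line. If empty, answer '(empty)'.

After 1 (gather 3 wool): wool=3
After 2 (gather 1 wool): wool=4
After 3 (craft nail): nail=1 wool=3
After 4 (craft nail): nail=2 wool=2
After 5 (craft lantern): lantern=1 wool=2
After 6 (gather 2 wool): lantern=1 wool=4

Answer: lantern=1 wool=4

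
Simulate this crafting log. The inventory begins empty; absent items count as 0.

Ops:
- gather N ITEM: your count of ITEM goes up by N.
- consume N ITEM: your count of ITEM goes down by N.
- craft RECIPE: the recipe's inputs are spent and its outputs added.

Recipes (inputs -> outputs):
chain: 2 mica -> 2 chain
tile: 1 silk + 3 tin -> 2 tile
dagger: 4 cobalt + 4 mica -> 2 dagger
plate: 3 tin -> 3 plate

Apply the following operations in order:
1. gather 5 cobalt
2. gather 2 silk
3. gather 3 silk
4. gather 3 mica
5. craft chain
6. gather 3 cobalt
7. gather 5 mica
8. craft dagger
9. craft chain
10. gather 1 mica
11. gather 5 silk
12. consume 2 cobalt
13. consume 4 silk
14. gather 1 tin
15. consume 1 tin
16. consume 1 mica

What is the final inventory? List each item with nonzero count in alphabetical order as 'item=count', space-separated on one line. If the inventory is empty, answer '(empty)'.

Answer: chain=4 cobalt=2 dagger=2 silk=6

Derivation:
After 1 (gather 5 cobalt): cobalt=5
After 2 (gather 2 silk): cobalt=5 silk=2
After 3 (gather 3 silk): cobalt=5 silk=5
After 4 (gather 3 mica): cobalt=5 mica=3 silk=5
After 5 (craft chain): chain=2 cobalt=5 mica=1 silk=5
After 6 (gather 3 cobalt): chain=2 cobalt=8 mica=1 silk=5
After 7 (gather 5 mica): chain=2 cobalt=8 mica=6 silk=5
After 8 (craft dagger): chain=2 cobalt=4 dagger=2 mica=2 silk=5
After 9 (craft chain): chain=4 cobalt=4 dagger=2 silk=5
After 10 (gather 1 mica): chain=4 cobalt=4 dagger=2 mica=1 silk=5
After 11 (gather 5 silk): chain=4 cobalt=4 dagger=2 mica=1 silk=10
After 12 (consume 2 cobalt): chain=4 cobalt=2 dagger=2 mica=1 silk=10
After 13 (consume 4 silk): chain=4 cobalt=2 dagger=2 mica=1 silk=6
After 14 (gather 1 tin): chain=4 cobalt=2 dagger=2 mica=1 silk=6 tin=1
After 15 (consume 1 tin): chain=4 cobalt=2 dagger=2 mica=1 silk=6
After 16 (consume 1 mica): chain=4 cobalt=2 dagger=2 silk=6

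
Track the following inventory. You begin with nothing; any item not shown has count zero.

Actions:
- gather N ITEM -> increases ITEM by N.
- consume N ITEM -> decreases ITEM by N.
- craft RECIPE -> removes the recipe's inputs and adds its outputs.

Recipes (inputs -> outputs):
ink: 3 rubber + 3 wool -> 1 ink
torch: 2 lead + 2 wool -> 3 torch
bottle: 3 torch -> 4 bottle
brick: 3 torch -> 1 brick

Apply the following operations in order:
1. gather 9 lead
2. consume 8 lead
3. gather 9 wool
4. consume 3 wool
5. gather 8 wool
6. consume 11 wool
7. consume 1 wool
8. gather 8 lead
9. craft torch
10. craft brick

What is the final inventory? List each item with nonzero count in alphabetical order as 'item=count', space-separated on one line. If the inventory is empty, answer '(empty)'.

After 1 (gather 9 lead): lead=9
After 2 (consume 8 lead): lead=1
After 3 (gather 9 wool): lead=1 wool=9
After 4 (consume 3 wool): lead=1 wool=6
After 5 (gather 8 wool): lead=1 wool=14
After 6 (consume 11 wool): lead=1 wool=3
After 7 (consume 1 wool): lead=1 wool=2
After 8 (gather 8 lead): lead=9 wool=2
After 9 (craft torch): lead=7 torch=3
After 10 (craft brick): brick=1 lead=7

Answer: brick=1 lead=7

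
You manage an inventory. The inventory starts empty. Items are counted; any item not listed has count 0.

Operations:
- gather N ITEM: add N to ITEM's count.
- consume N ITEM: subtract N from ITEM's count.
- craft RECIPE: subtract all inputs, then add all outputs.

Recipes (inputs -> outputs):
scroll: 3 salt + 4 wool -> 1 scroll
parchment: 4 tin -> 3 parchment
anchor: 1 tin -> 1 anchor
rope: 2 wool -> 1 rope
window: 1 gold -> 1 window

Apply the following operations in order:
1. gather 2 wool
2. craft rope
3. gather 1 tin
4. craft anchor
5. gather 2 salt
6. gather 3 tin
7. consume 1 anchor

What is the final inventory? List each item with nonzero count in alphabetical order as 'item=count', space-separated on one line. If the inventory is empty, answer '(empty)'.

After 1 (gather 2 wool): wool=2
After 2 (craft rope): rope=1
After 3 (gather 1 tin): rope=1 tin=1
After 4 (craft anchor): anchor=1 rope=1
After 5 (gather 2 salt): anchor=1 rope=1 salt=2
After 6 (gather 3 tin): anchor=1 rope=1 salt=2 tin=3
After 7 (consume 1 anchor): rope=1 salt=2 tin=3

Answer: rope=1 salt=2 tin=3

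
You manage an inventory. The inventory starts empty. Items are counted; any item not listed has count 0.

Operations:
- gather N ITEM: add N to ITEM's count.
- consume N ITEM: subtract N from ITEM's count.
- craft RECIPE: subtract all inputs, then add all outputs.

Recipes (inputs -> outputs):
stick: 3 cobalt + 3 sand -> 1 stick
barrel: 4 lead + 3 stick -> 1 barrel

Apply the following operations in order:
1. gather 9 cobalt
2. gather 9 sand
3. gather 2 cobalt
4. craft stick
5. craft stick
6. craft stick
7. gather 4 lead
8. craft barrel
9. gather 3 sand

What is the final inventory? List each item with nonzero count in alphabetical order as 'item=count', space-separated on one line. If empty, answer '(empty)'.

Answer: barrel=1 cobalt=2 sand=3

Derivation:
After 1 (gather 9 cobalt): cobalt=9
After 2 (gather 9 sand): cobalt=9 sand=9
After 3 (gather 2 cobalt): cobalt=11 sand=9
After 4 (craft stick): cobalt=8 sand=6 stick=1
After 5 (craft stick): cobalt=5 sand=3 stick=2
After 6 (craft stick): cobalt=2 stick=3
After 7 (gather 4 lead): cobalt=2 lead=4 stick=3
After 8 (craft barrel): barrel=1 cobalt=2
After 9 (gather 3 sand): barrel=1 cobalt=2 sand=3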